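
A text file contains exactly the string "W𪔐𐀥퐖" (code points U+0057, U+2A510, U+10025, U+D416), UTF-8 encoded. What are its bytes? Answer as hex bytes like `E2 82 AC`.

57 F0 AA 94 90 F0 90 80 A5 ED 90 96

U+0057: 1-byte form → 57.
U+2A510: 4-byte form → F0 AA 94 90.
U+10025: 4-byte form → F0 90 80 A5.
U+D416: 3-byte form → ED 90 96.
Concatenated (12 bytes): 57 F0 AA 94 90 F0 90 80 A5 ED 90 96.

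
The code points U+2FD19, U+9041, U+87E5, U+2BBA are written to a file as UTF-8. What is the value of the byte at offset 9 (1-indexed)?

1-indexed offset 9 is 0-indexed offset 8.
U+2FD19 → 4-byte form F0 AF B4 99 at offsets 0–3.
U+9041 → 3-byte form E9 81 81 at offsets 4–6.
U+87E5 → 3-byte form E8 9F A5 at offsets 7–9.
Offset 8 falls in char 3's range; it's byte 2 of E8 9F A5 = 0x9F.

0x9F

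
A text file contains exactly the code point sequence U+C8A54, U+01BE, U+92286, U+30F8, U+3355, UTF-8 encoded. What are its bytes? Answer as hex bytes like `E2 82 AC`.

U+C8A54: 4-byte form → F3 88 A9 94.
U+01BE: 2-byte form → C6 BE.
U+92286: 4-byte form → F2 92 8A 86.
U+30F8: 3-byte form → E3 83 B8.
U+3355: 3-byte form → E3 8D 95.
Concatenated (16 bytes): F3 88 A9 94 C6 BE F2 92 8A 86 E3 83 B8 E3 8D 95.

F3 88 A9 94 C6 BE F2 92 8A 86 E3 83 B8 E3 8D 95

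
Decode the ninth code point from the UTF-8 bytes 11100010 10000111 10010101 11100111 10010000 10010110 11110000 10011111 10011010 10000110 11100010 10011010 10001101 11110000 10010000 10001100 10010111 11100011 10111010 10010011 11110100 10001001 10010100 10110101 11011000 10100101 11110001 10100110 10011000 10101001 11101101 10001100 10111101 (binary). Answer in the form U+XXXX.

U+66629

Offset 0: leading byte 0xE2 = 11100010 → 3-byte char #1 = E2 87 95.
Offset 3: leading byte 0xE7 = 11100111 → 3-byte char #2 = E7 90 96.
Offset 6: leading byte 0xF0 = 11110000 → 4-byte char #3 = F0 9F 9A 86.
Offset 10: leading byte 0xE2 = 11100010 → 3-byte char #4 = E2 9A 8D.
Offset 13: leading byte 0xF0 = 11110000 → 4-byte char #5 = F0 90 8C 97.
Offset 17: leading byte 0xE3 = 11100011 → 3-byte char #6 = E3 BA 93.
Offset 20: leading byte 0xF4 = 11110100 → 4-byte char #7 = F4 89 94 B5.
Offset 24: leading byte 0xD8 = 11011000 → 2-byte char #8 = D8 A5.
Offset 26: leading byte 0xF1 = 11110001 → 4-byte char #9 = F1 A6 98 A9.
Leading byte 0xF1 = 11110001 matches 11110xxx → 4-byte sequence.
Byte 1: 0xF1 = 11110001, payload 001 (3 bits).
Byte 2: 0xA6 = 10100110 (10xxxxxx ✓), payload 100110.
Byte 3: 0x98 = 10011000 (10xxxxxx ✓), payload 011000.
Byte 4: 0xA9 = 10101001 (10xxxxxx ✓), payload 101001.
Concatenate: 001100110011000101001 = 0x66629 (21 bits → U+66629).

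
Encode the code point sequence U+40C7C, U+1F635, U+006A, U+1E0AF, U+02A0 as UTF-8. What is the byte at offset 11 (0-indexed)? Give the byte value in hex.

0x82

U+40C7C → 4-byte form F1 80 B1 BC at offsets 0–3.
U+1F635 → 4-byte form F0 9F 98 B5 at offsets 4–7.
U+006A → 1-byte form 6A at offsets 8–8.
U+1E0AF → 4-byte form F0 9E 82 AF at offsets 9–12.
Offset 11 falls in char 4's range; it's byte 3 of F0 9E 82 AF = 0x82.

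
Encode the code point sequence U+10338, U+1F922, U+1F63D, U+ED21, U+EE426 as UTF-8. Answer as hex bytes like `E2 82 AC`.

F0 90 8C B8 F0 9F A4 A2 F0 9F 98 BD EE B4 A1 F3 AE 90 A6

U+10338: 4-byte form → F0 90 8C B8.
U+1F922: 4-byte form → F0 9F A4 A2.
U+1F63D: 4-byte form → F0 9F 98 BD.
U+ED21: 3-byte form → EE B4 A1.
U+EE426: 4-byte form → F3 AE 90 A6.
Concatenated (19 bytes): F0 90 8C B8 F0 9F A4 A2 F0 9F 98 BD EE B4 A1 F3 AE 90 A6.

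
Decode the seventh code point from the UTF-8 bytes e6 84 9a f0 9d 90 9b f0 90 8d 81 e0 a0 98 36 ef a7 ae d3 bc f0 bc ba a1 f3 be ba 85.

U+04FC

Offset 0: leading byte 0xE6 = 11100110 → 3-byte char #1 = E6 84 9A.
Offset 3: leading byte 0xF0 = 11110000 → 4-byte char #2 = F0 9D 90 9B.
Offset 7: leading byte 0xF0 = 11110000 → 4-byte char #3 = F0 90 8D 81.
Offset 11: leading byte 0xE0 = 11100000 → 3-byte char #4 = E0 A0 98.
Offset 14: leading byte 0x36 = 00110110 → 1-byte char #5 = 36.
Offset 15: leading byte 0xEF = 11101111 → 3-byte char #6 = EF A7 AE.
Offset 18: leading byte 0xD3 = 11010011 → 2-byte char #7 = D3 BC.
Leading byte 0xD3 = 11010011 matches 110xxxxx → 2-byte sequence.
Byte 1: 0xD3 = 11010011, payload 10011 (5 bits).
Byte 2: 0xBC = 10111100 (10xxxxxx ✓), payload 111100.
Concatenate: 10011111100 = 0x4FC (11 bits → U+04FC).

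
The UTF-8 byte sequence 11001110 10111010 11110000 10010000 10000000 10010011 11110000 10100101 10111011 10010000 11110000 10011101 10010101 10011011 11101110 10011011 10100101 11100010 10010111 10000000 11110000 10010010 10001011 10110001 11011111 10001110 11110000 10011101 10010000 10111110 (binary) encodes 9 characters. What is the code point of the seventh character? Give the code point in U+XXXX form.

U+122F1

Offset 0: leading byte 0xCE = 11001110 → 2-byte char #1 = CE BA.
Offset 2: leading byte 0xF0 = 11110000 → 4-byte char #2 = F0 90 80 93.
Offset 6: leading byte 0xF0 = 11110000 → 4-byte char #3 = F0 A5 BB 90.
Offset 10: leading byte 0xF0 = 11110000 → 4-byte char #4 = F0 9D 95 9B.
Offset 14: leading byte 0xEE = 11101110 → 3-byte char #5 = EE 9B A5.
Offset 17: leading byte 0xE2 = 11100010 → 3-byte char #6 = E2 97 80.
Offset 20: leading byte 0xF0 = 11110000 → 4-byte char #7 = F0 92 8B B1.
Leading byte 0xF0 = 11110000 matches 11110xxx → 4-byte sequence.
Byte 1: 0xF0 = 11110000, payload 000 (3 bits).
Byte 2: 0x92 = 10010010 (10xxxxxx ✓), payload 010010.
Byte 3: 0x8B = 10001011 (10xxxxxx ✓), payload 001011.
Byte 4: 0xB1 = 10110001 (10xxxxxx ✓), payload 110001.
Concatenate: 000010010001011110001 = 0x122F1 (21 bits → U+122F1).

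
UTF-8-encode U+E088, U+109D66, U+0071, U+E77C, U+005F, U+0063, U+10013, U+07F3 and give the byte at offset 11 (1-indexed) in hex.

1-indexed offset 11 is 0-indexed offset 10.
U+E088 → 3-byte form EE 82 88 at offsets 0–2.
U+109D66 → 4-byte form F4 89 B5 A6 at offsets 3–6.
U+0071 → 1-byte form 71 at offsets 7–7.
U+E77C → 3-byte form EE 9D BC at offsets 8–10.
Offset 10 falls in char 4's range; it's byte 3 of EE 9D BC = 0xBC.

0xBC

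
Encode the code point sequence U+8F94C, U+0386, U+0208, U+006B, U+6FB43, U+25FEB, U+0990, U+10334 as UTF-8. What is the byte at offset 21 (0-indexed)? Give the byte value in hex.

U+8F94C → 4-byte form F2 8F A5 8C at offsets 0–3.
U+0386 → 2-byte form CE 86 at offsets 4–5.
U+0208 → 2-byte form C8 88 at offsets 6–7.
U+006B → 1-byte form 6B at offsets 8–8.
U+6FB43 → 4-byte form F1 AF AD 83 at offsets 9–12.
U+25FEB → 4-byte form F0 A5 BF AB at offsets 13–16.
U+0990 → 3-byte form E0 A6 90 at offsets 17–19.
U+10334 → 4-byte form F0 90 8C B4 at offsets 20–23.
Offset 21 falls in char 8's range; it's byte 2 of F0 90 8C B4 = 0x90.

0x90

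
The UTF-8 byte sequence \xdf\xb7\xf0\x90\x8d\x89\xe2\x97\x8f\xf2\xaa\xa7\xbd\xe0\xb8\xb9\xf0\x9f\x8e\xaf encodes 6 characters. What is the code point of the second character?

Offset 0: leading byte 0xDF = 11011111 → 2-byte char #1 = DF B7.
Offset 2: leading byte 0xF0 = 11110000 → 4-byte char #2 = F0 90 8D 89.
Leading byte 0xF0 = 11110000 matches 11110xxx → 4-byte sequence.
Byte 1: 0xF0 = 11110000, payload 000 (3 bits).
Byte 2: 0x90 = 10010000 (10xxxxxx ✓), payload 010000.
Byte 3: 0x8D = 10001101 (10xxxxxx ✓), payload 001101.
Byte 4: 0x89 = 10001001 (10xxxxxx ✓), payload 001001.
Concatenate: 000010000001101001001 = 0x10349 (21 bits → U+10349).

U+10349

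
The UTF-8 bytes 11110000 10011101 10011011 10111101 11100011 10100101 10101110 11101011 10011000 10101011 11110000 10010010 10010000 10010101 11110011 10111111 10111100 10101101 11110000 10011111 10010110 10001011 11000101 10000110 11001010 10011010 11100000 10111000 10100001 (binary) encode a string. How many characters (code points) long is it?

9

Byte at offset 0: 0xF0 = 11110000 → 4-byte char (#1). Advance 4.
Byte at offset 4: 0xE3 = 11100011 → 3-byte char (#2). Advance 3.
Byte at offset 7: 0xEB = 11101011 → 3-byte char (#3). Advance 3.
Byte at offset 10: 0xF0 = 11110000 → 4-byte char (#4). Advance 4.
Byte at offset 14: 0xF3 = 11110011 → 4-byte char (#5). Advance 4.
Byte at offset 18: 0xF0 = 11110000 → 4-byte char (#6). Advance 4.
Byte at offset 22: 0xC5 = 11000101 → 2-byte char (#7). Advance 2.
Byte at offset 24: 0xCA = 11001010 → 2-byte char (#8). Advance 2.
Byte at offset 26: 0xE0 = 11100000 → 3-byte char (#9). Advance 3.
Reached end at offset 29 after 9 code points.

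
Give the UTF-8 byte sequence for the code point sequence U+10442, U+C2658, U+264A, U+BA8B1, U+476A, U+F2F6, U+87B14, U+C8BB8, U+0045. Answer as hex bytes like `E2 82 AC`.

F0 90 91 82 F3 82 99 98 E2 99 8A F2 BA A2 B1 E4 9D AA EF 8B B6 F2 87 AC 94 F3 88 AE B8 45

U+10442: 4-byte form → F0 90 91 82.
U+C2658: 4-byte form → F3 82 99 98.
U+264A: 3-byte form → E2 99 8A.
U+BA8B1: 4-byte form → F2 BA A2 B1.
U+476A: 3-byte form → E4 9D AA.
U+F2F6: 3-byte form → EF 8B B6.
U+87B14: 4-byte form → F2 87 AC 94.
U+C8BB8: 4-byte form → F3 88 AE B8.
U+0045: 1-byte form → 45.
Concatenated (30 bytes): F0 90 91 82 F3 82 99 98 E2 99 8A F2 BA A2 B1 E4 9D AA EF 8B B6 F2 87 AC 94 F3 88 AE B8 45.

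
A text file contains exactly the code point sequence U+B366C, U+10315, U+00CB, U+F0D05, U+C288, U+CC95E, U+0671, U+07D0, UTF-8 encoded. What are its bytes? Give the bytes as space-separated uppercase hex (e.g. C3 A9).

F2 B3 99 AC F0 90 8C 95 C3 8B F3 B0 B4 85 EC 8A 88 F3 8C A5 9E D9 B1 DF 90

U+B366C: 4-byte form → F2 B3 99 AC.
U+10315: 4-byte form → F0 90 8C 95.
U+00CB: 2-byte form → C3 8B.
U+F0D05: 4-byte form → F3 B0 B4 85.
U+C288: 3-byte form → EC 8A 88.
U+CC95E: 4-byte form → F3 8C A5 9E.
U+0671: 2-byte form → D9 B1.
U+07D0: 2-byte form → DF 90.
Concatenated (25 bytes): F2 B3 99 AC F0 90 8C 95 C3 8B F3 B0 B4 85 EC 8A 88 F3 8C A5 9E D9 B1 DF 90.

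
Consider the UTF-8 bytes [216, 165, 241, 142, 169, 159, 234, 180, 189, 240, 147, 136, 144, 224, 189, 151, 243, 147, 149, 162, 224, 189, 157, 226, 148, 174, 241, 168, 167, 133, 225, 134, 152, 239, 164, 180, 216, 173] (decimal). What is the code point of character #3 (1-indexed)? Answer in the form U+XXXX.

Offset 0: leading byte 0xD8 = 11011000 → 2-byte char #1 = D8 A5.
Offset 2: leading byte 0xF1 = 11110001 → 4-byte char #2 = F1 8E A9 9F.
Offset 6: leading byte 0xEA = 11101010 → 3-byte char #3 = EA B4 BD.
Leading byte 0xEA = 11101010 matches 1110xxxx → 3-byte sequence.
Byte 1: 0xEA = 11101010, payload 1010 (4 bits).
Byte 2: 0xB4 = 10110100 (10xxxxxx ✓), payload 110100.
Byte 3: 0xBD = 10111101 (10xxxxxx ✓), payload 111101.
Concatenate: 1010110100111101 = 0xAD3D (16 bits → U+AD3D).

U+AD3D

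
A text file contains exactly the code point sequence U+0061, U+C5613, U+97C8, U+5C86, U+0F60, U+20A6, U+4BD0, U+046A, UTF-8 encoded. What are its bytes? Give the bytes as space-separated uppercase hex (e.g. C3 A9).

61 F3 85 98 93 E9 9F 88 E5 B2 86 E0 BD A0 E2 82 A6 E4 AF 90 D1 AA

U+0061: 1-byte form → 61.
U+C5613: 4-byte form → F3 85 98 93.
U+97C8: 3-byte form → E9 9F 88.
U+5C86: 3-byte form → E5 B2 86.
U+0F60: 3-byte form → E0 BD A0.
U+20A6: 3-byte form → E2 82 A6.
U+4BD0: 3-byte form → E4 AF 90.
U+046A: 2-byte form → D1 AA.
Concatenated (22 bytes): 61 F3 85 98 93 E9 9F 88 E5 B2 86 E0 BD A0 E2 82 A6 E4 AF 90 D1 AA.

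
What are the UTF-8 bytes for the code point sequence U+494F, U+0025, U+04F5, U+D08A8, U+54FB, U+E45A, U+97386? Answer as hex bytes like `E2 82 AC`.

E4 A5 8F 25 D3 B5 F3 90 A2 A8 E5 93 BB EE 91 9A F2 97 8E 86

U+494F: 3-byte form → E4 A5 8F.
U+0025: 1-byte form → 25.
U+04F5: 2-byte form → D3 B5.
U+D08A8: 4-byte form → F3 90 A2 A8.
U+54FB: 3-byte form → E5 93 BB.
U+E45A: 3-byte form → EE 91 9A.
U+97386: 4-byte form → F2 97 8E 86.
Concatenated (20 bytes): E4 A5 8F 25 D3 B5 F3 90 A2 A8 E5 93 BB EE 91 9A F2 97 8E 86.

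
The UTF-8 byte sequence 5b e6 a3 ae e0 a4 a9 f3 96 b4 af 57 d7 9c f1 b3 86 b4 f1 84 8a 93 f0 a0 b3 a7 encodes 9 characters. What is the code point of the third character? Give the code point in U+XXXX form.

Offset 0: leading byte 0x5B = 01011011 → 1-byte char #1 = 5B.
Offset 1: leading byte 0xE6 = 11100110 → 3-byte char #2 = E6 A3 AE.
Offset 4: leading byte 0xE0 = 11100000 → 3-byte char #3 = E0 A4 A9.
Leading byte 0xE0 = 11100000 matches 1110xxxx → 3-byte sequence.
Byte 1: 0xE0 = 11100000, payload 0000 (4 bits).
Byte 2: 0xA4 = 10100100 (10xxxxxx ✓), payload 100100.
Byte 3: 0xA9 = 10101001 (10xxxxxx ✓), payload 101001.
Concatenate: 0000100100101001 = 0x929 (16 bits → U+0929).

U+0929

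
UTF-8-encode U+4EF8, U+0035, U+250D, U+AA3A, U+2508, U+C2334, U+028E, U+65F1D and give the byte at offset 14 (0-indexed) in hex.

0x82

U+4EF8 → 3-byte form E4 BB B8 at offsets 0–2.
U+0035 → 1-byte form 35 at offsets 3–3.
U+250D → 3-byte form E2 94 8D at offsets 4–6.
U+AA3A → 3-byte form EA A8 BA at offsets 7–9.
U+2508 → 3-byte form E2 94 88 at offsets 10–12.
U+C2334 → 4-byte form F3 82 8C B4 at offsets 13–16.
Offset 14 falls in char 6's range; it's byte 2 of F3 82 8C B4 = 0x82.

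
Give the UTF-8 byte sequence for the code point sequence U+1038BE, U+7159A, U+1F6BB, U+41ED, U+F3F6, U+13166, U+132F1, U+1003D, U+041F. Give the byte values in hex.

F4 83 A2 BE F1 B1 96 9A F0 9F 9A BB E4 87 AD EF 8F B6 F0 93 85 A6 F0 93 8B B1 F0 90 80 BD D0 9F

U+1038BE: 4-byte form → F4 83 A2 BE.
U+7159A: 4-byte form → F1 B1 96 9A.
U+1F6BB: 4-byte form → F0 9F 9A BB.
U+41ED: 3-byte form → E4 87 AD.
U+F3F6: 3-byte form → EF 8F B6.
U+13166: 4-byte form → F0 93 85 A6.
U+132F1: 4-byte form → F0 93 8B B1.
U+1003D: 4-byte form → F0 90 80 BD.
U+041F: 2-byte form → D0 9F.
Concatenated (32 bytes): F4 83 A2 BE F1 B1 96 9A F0 9F 9A BB E4 87 AD EF 8F B6 F0 93 85 A6 F0 93 8B B1 F0 90 80 BD D0 9F.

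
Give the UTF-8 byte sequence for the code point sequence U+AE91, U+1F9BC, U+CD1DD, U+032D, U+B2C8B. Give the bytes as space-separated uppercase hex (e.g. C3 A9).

U+AE91: 3-byte form → EA BA 91.
U+1F9BC: 4-byte form → F0 9F A6 BC.
U+CD1DD: 4-byte form → F3 8D 87 9D.
U+032D: 2-byte form → CC AD.
U+B2C8B: 4-byte form → F2 B2 B2 8B.
Concatenated (17 bytes): EA BA 91 F0 9F A6 BC F3 8D 87 9D CC AD F2 B2 B2 8B.

EA BA 91 F0 9F A6 BC F3 8D 87 9D CC AD F2 B2 B2 8B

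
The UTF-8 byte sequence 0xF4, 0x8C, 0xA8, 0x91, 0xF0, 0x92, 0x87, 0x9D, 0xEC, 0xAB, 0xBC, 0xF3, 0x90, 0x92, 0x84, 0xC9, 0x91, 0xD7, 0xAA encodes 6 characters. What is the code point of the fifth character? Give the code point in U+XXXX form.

U+0251

Offset 0: leading byte 0xF4 = 11110100 → 4-byte char #1 = F4 8C A8 91.
Offset 4: leading byte 0xF0 = 11110000 → 4-byte char #2 = F0 92 87 9D.
Offset 8: leading byte 0xEC = 11101100 → 3-byte char #3 = EC AB BC.
Offset 11: leading byte 0xF3 = 11110011 → 4-byte char #4 = F3 90 92 84.
Offset 15: leading byte 0xC9 = 11001001 → 2-byte char #5 = C9 91.
Leading byte 0xC9 = 11001001 matches 110xxxxx → 2-byte sequence.
Byte 1: 0xC9 = 11001001, payload 01001 (5 bits).
Byte 2: 0x91 = 10010001 (10xxxxxx ✓), payload 010001.
Concatenate: 01001010001 = 0x251 (11 bits → U+0251).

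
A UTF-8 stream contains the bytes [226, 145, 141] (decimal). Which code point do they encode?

Leading byte 0xE2 = 11100010 matches 1110xxxx → 3-byte sequence.
Byte 1: 0xE2 = 11100010, payload 0010 (4 bits).
Byte 2: 0x91 = 10010001 (10xxxxxx ✓), payload 010001.
Byte 3: 0x8D = 10001101 (10xxxxxx ✓), payload 001101.
Concatenate: 0010010001001101 = 0x244D (16 bits → U+244D).

U+244D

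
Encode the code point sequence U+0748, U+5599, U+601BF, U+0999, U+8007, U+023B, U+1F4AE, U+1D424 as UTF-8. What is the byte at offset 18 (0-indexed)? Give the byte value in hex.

0x9F

U+0748 → 2-byte form DD 88 at offsets 0–1.
U+5599 → 3-byte form E5 96 99 at offsets 2–4.
U+601BF → 4-byte form F1 A0 86 BF at offsets 5–8.
U+0999 → 3-byte form E0 A6 99 at offsets 9–11.
U+8007 → 3-byte form E8 80 87 at offsets 12–14.
U+023B → 2-byte form C8 BB at offsets 15–16.
U+1F4AE → 4-byte form F0 9F 92 AE at offsets 17–20.
Offset 18 falls in char 7's range; it's byte 2 of F0 9F 92 AE = 0x9F.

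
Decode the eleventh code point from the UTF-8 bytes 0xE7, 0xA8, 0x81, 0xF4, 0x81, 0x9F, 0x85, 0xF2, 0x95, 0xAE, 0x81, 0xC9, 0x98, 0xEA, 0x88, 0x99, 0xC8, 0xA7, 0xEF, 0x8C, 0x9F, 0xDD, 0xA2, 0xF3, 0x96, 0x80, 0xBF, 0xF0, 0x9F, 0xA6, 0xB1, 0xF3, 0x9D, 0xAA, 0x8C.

Offset 0: leading byte 0xE7 = 11100111 → 3-byte char #1 = E7 A8 81.
Offset 3: leading byte 0xF4 = 11110100 → 4-byte char #2 = F4 81 9F 85.
Offset 7: leading byte 0xF2 = 11110010 → 4-byte char #3 = F2 95 AE 81.
Offset 11: leading byte 0xC9 = 11001001 → 2-byte char #4 = C9 98.
Offset 13: leading byte 0xEA = 11101010 → 3-byte char #5 = EA 88 99.
Offset 16: leading byte 0xC8 = 11001000 → 2-byte char #6 = C8 A7.
Offset 18: leading byte 0xEF = 11101111 → 3-byte char #7 = EF 8C 9F.
Offset 21: leading byte 0xDD = 11011101 → 2-byte char #8 = DD A2.
Offset 23: leading byte 0xF3 = 11110011 → 4-byte char #9 = F3 96 80 BF.
Offset 27: leading byte 0xF0 = 11110000 → 4-byte char #10 = F0 9F A6 B1.
Offset 31: leading byte 0xF3 = 11110011 → 4-byte char #11 = F3 9D AA 8C.
Leading byte 0xF3 = 11110011 matches 11110xxx → 4-byte sequence.
Byte 1: 0xF3 = 11110011, payload 011 (3 bits).
Byte 2: 0x9D = 10011101 (10xxxxxx ✓), payload 011101.
Byte 3: 0xAA = 10101010 (10xxxxxx ✓), payload 101010.
Byte 4: 0x8C = 10001100 (10xxxxxx ✓), payload 001100.
Concatenate: 011011101101010001100 = 0xDDA8C (21 bits → U+DDA8C).

U+DDA8C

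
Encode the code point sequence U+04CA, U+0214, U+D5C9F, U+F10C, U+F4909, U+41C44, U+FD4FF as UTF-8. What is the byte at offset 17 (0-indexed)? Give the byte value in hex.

0xB1

U+04CA → 2-byte form D3 8A at offsets 0–1.
U+0214 → 2-byte form C8 94 at offsets 2–3.
U+D5C9F → 4-byte form F3 95 B2 9F at offsets 4–7.
U+F10C → 3-byte form EF 84 8C at offsets 8–10.
U+F4909 → 4-byte form F3 B4 A4 89 at offsets 11–14.
U+41C44 → 4-byte form F1 81 B1 84 at offsets 15–18.
Offset 17 falls in char 6's range; it's byte 3 of F1 81 B1 84 = 0xB1.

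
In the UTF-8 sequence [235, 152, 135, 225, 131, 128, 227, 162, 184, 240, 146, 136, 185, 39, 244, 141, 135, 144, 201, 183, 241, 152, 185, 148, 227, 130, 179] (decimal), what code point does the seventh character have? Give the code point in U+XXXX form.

Offset 0: leading byte 0xEB = 11101011 → 3-byte char #1 = EB 98 87.
Offset 3: leading byte 0xE1 = 11100001 → 3-byte char #2 = E1 83 80.
Offset 6: leading byte 0xE3 = 11100011 → 3-byte char #3 = E3 A2 B8.
Offset 9: leading byte 0xF0 = 11110000 → 4-byte char #4 = F0 92 88 B9.
Offset 13: leading byte 0x27 = 00100111 → 1-byte char #5 = 27.
Offset 14: leading byte 0xF4 = 11110100 → 4-byte char #6 = F4 8D 87 90.
Offset 18: leading byte 0xC9 = 11001001 → 2-byte char #7 = C9 B7.
Leading byte 0xC9 = 11001001 matches 110xxxxx → 2-byte sequence.
Byte 1: 0xC9 = 11001001, payload 01001 (5 bits).
Byte 2: 0xB7 = 10110111 (10xxxxxx ✓), payload 110111.
Concatenate: 01001110111 = 0x277 (11 bits → U+0277).

U+0277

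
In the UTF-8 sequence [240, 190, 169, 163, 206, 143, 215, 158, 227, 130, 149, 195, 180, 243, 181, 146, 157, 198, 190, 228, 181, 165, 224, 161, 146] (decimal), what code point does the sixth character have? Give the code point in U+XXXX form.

U+F549D

Offset 0: leading byte 0xF0 = 11110000 → 4-byte char #1 = F0 BE A9 A3.
Offset 4: leading byte 0xCE = 11001110 → 2-byte char #2 = CE 8F.
Offset 6: leading byte 0xD7 = 11010111 → 2-byte char #3 = D7 9E.
Offset 8: leading byte 0xE3 = 11100011 → 3-byte char #4 = E3 82 95.
Offset 11: leading byte 0xC3 = 11000011 → 2-byte char #5 = C3 B4.
Offset 13: leading byte 0xF3 = 11110011 → 4-byte char #6 = F3 B5 92 9D.
Leading byte 0xF3 = 11110011 matches 11110xxx → 4-byte sequence.
Byte 1: 0xF3 = 11110011, payload 011 (3 bits).
Byte 2: 0xB5 = 10110101 (10xxxxxx ✓), payload 110101.
Byte 3: 0x92 = 10010010 (10xxxxxx ✓), payload 010010.
Byte 4: 0x9D = 10011101 (10xxxxxx ✓), payload 011101.
Concatenate: 011110101010010011101 = 0xF549D (21 bits → U+F549D).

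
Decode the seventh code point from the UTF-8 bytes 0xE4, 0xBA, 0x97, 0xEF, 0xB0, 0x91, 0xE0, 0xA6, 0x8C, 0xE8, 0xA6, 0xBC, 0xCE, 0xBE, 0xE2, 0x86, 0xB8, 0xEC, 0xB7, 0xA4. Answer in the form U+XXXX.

Offset 0: leading byte 0xE4 = 11100100 → 3-byte char #1 = E4 BA 97.
Offset 3: leading byte 0xEF = 11101111 → 3-byte char #2 = EF B0 91.
Offset 6: leading byte 0xE0 = 11100000 → 3-byte char #3 = E0 A6 8C.
Offset 9: leading byte 0xE8 = 11101000 → 3-byte char #4 = E8 A6 BC.
Offset 12: leading byte 0xCE = 11001110 → 2-byte char #5 = CE BE.
Offset 14: leading byte 0xE2 = 11100010 → 3-byte char #6 = E2 86 B8.
Offset 17: leading byte 0xEC = 11101100 → 3-byte char #7 = EC B7 A4.
Leading byte 0xEC = 11101100 matches 1110xxxx → 3-byte sequence.
Byte 1: 0xEC = 11101100, payload 1100 (4 bits).
Byte 2: 0xB7 = 10110111 (10xxxxxx ✓), payload 110111.
Byte 3: 0xA4 = 10100100 (10xxxxxx ✓), payload 100100.
Concatenate: 1100110111100100 = 0xCDE4 (16 bits → U+CDE4).

U+CDE4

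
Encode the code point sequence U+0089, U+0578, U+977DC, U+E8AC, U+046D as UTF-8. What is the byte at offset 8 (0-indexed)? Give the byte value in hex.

0xEE

U+0089 → 2-byte form C2 89 at offsets 0–1.
U+0578 → 2-byte form D5 B8 at offsets 2–3.
U+977DC → 4-byte form F2 97 9F 9C at offsets 4–7.
U+E8AC → 3-byte form EE A2 AC at offsets 8–10.
Offset 8 falls in char 4's range; it's byte 1 of EE A2 AC = 0xEE.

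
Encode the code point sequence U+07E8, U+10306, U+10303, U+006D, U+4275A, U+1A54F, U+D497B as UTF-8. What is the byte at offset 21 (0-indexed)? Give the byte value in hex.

U+07E8 → 2-byte form DF A8 at offsets 0–1.
U+10306 → 4-byte form F0 90 8C 86 at offsets 2–5.
U+10303 → 4-byte form F0 90 8C 83 at offsets 6–9.
U+006D → 1-byte form 6D at offsets 10–10.
U+4275A → 4-byte form F1 82 9D 9A at offsets 11–14.
U+1A54F → 4-byte form F0 9A 95 8F at offsets 15–18.
U+D497B → 4-byte form F3 94 A5 BB at offsets 19–22.
Offset 21 falls in char 7's range; it's byte 3 of F3 94 A5 BB = 0xA5.

0xA5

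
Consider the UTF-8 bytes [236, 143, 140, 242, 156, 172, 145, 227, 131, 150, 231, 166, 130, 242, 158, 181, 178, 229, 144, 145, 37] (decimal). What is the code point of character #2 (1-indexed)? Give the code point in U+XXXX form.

Offset 0: leading byte 0xEC = 11101100 → 3-byte char #1 = EC 8F 8C.
Offset 3: leading byte 0xF2 = 11110010 → 4-byte char #2 = F2 9C AC 91.
Leading byte 0xF2 = 11110010 matches 11110xxx → 4-byte sequence.
Byte 1: 0xF2 = 11110010, payload 010 (3 bits).
Byte 2: 0x9C = 10011100 (10xxxxxx ✓), payload 011100.
Byte 3: 0xAC = 10101100 (10xxxxxx ✓), payload 101100.
Byte 4: 0x91 = 10010001 (10xxxxxx ✓), payload 010001.
Concatenate: 010011100101100010001 = 0x9CB11 (21 bits → U+9CB11).

U+9CB11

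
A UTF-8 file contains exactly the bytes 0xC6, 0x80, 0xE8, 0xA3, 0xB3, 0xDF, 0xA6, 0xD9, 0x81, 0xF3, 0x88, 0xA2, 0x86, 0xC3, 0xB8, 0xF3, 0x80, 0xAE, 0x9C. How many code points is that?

Byte at offset 0: 0xC6 = 11000110 → 2-byte char (#1). Advance 2.
Byte at offset 2: 0xE8 = 11101000 → 3-byte char (#2). Advance 3.
Byte at offset 5: 0xDF = 11011111 → 2-byte char (#3). Advance 2.
Byte at offset 7: 0xD9 = 11011001 → 2-byte char (#4). Advance 2.
Byte at offset 9: 0xF3 = 11110011 → 4-byte char (#5). Advance 4.
Byte at offset 13: 0xC3 = 11000011 → 2-byte char (#6). Advance 2.
Byte at offset 15: 0xF3 = 11110011 → 4-byte char (#7). Advance 4.
Reached end at offset 19 after 7 code points.

7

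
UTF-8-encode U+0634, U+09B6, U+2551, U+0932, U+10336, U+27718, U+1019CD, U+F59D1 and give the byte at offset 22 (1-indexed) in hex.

1-indexed offset 22 is 0-indexed offset 21.
U+0634 → 2-byte form D8 B4 at offsets 0–1.
U+09B6 → 3-byte form E0 A6 B6 at offsets 2–4.
U+2551 → 3-byte form E2 95 91 at offsets 5–7.
U+0932 → 3-byte form E0 A4 B2 at offsets 8–10.
U+10336 → 4-byte form F0 90 8C B6 at offsets 11–14.
U+27718 → 4-byte form F0 A7 9C 98 at offsets 15–18.
U+1019CD → 4-byte form F4 81 A7 8D at offsets 19–22.
Offset 21 falls in char 7's range; it's byte 3 of F4 81 A7 8D = 0xA7.

0xA7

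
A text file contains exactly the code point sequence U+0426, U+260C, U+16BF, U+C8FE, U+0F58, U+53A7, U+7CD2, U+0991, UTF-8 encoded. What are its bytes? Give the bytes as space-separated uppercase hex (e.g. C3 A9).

U+0426: 2-byte form → D0 A6.
U+260C: 3-byte form → E2 98 8C.
U+16BF: 3-byte form → E1 9A BF.
U+C8FE: 3-byte form → EC A3 BE.
U+0F58: 3-byte form → E0 BD 98.
U+53A7: 3-byte form → E5 8E A7.
U+7CD2: 3-byte form → E7 B3 92.
U+0991: 3-byte form → E0 A6 91.
Concatenated (23 bytes): D0 A6 E2 98 8C E1 9A BF EC A3 BE E0 BD 98 E5 8E A7 E7 B3 92 E0 A6 91.

D0 A6 E2 98 8C E1 9A BF EC A3 BE E0 BD 98 E5 8E A7 E7 B3 92 E0 A6 91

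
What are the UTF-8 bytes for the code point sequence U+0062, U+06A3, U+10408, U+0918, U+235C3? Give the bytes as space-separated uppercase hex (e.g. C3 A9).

62 DA A3 F0 90 90 88 E0 A4 98 F0 A3 97 83

U+0062: 1-byte form → 62.
U+06A3: 2-byte form → DA A3.
U+10408: 4-byte form → F0 90 90 88.
U+0918: 3-byte form → E0 A4 98.
U+235C3: 4-byte form → F0 A3 97 83.
Concatenated (14 bytes): 62 DA A3 F0 90 90 88 E0 A4 98 F0 A3 97 83.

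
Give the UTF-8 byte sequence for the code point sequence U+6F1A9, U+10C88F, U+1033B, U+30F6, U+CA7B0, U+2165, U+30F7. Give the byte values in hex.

F1 AF 86 A9 F4 8C A2 8F F0 90 8C BB E3 83 B6 F3 8A 9E B0 E2 85 A5 E3 83 B7

U+6F1A9: 4-byte form → F1 AF 86 A9.
U+10C88F: 4-byte form → F4 8C A2 8F.
U+1033B: 4-byte form → F0 90 8C BB.
U+30F6: 3-byte form → E3 83 B6.
U+CA7B0: 4-byte form → F3 8A 9E B0.
U+2165: 3-byte form → E2 85 A5.
U+30F7: 3-byte form → E3 83 B7.
Concatenated (25 bytes): F1 AF 86 A9 F4 8C A2 8F F0 90 8C BB E3 83 B6 F3 8A 9E B0 E2 85 A5 E3 83 B7.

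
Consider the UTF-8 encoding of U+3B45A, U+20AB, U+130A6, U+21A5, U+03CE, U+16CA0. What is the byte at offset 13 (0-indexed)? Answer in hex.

U+3B45A → 4-byte form F0 BB 91 9A at offsets 0–3.
U+20AB → 3-byte form E2 82 AB at offsets 4–6.
U+130A6 → 4-byte form F0 93 82 A6 at offsets 7–10.
U+21A5 → 3-byte form E2 86 A5 at offsets 11–13.
Offset 13 falls in char 4's range; it's byte 3 of E2 86 A5 = 0xA5.

0xA5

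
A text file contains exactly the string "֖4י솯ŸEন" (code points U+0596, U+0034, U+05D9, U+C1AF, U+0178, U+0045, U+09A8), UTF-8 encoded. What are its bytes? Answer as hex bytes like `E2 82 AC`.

D6 96 34 D7 99 EC 86 AF C5 B8 45 E0 A6 A8

U+0596: 2-byte form → D6 96.
U+0034: 1-byte form → 34.
U+05D9: 2-byte form → D7 99.
U+C1AF: 3-byte form → EC 86 AF.
U+0178: 2-byte form → C5 B8.
U+0045: 1-byte form → 45.
U+09A8: 3-byte form → E0 A6 A8.
Concatenated (14 bytes): D6 96 34 D7 99 EC 86 AF C5 B8 45 E0 A6 A8.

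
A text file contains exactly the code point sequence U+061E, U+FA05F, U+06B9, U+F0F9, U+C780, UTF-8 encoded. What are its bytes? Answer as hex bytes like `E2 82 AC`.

U+061E: 2-byte form → D8 9E.
U+FA05F: 4-byte form → F3 BA 81 9F.
U+06B9: 2-byte form → DA B9.
U+F0F9: 3-byte form → EF 83 B9.
U+C780: 3-byte form → EC 9E 80.
Concatenated (14 bytes): D8 9E F3 BA 81 9F DA B9 EF 83 B9 EC 9E 80.

D8 9E F3 BA 81 9F DA B9 EF 83 B9 EC 9E 80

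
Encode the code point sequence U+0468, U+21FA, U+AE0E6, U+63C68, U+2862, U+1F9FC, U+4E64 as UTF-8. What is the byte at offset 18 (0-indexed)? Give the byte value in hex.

U+0468 → 2-byte form D1 A8 at offsets 0–1.
U+21FA → 3-byte form E2 87 BA at offsets 2–4.
U+AE0E6 → 4-byte form F2 AE 83 A6 at offsets 5–8.
U+63C68 → 4-byte form F1 A3 B1 A8 at offsets 9–12.
U+2862 → 3-byte form E2 A1 A2 at offsets 13–15.
U+1F9FC → 4-byte form F0 9F A7 BC at offsets 16–19.
Offset 18 falls in char 6's range; it's byte 3 of F0 9F A7 BC = 0xA7.

0xA7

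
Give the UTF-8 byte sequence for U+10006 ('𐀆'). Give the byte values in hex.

F0 90 80 86

U+10006 = 0x10006 = 65542 decimal. In range U+10000–U+10FFFF → 4-byte form: 11110xxx 10xxxxxx 10xxxxxx 10xxxxxx.
Binary (21 bits): 000010000000000000110.
Split 3+6+6+6: 000 | 010000 | 000000 | 000110.
Byte 1: 11110000 = 0xF0.
Byte 2: 10010000 = 0x90.
Byte 3: 10000000 = 0x80.
Byte 4: 10000110 = 0x86.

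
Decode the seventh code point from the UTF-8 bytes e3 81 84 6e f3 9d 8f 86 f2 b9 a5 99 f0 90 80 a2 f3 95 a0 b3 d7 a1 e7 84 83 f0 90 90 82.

Offset 0: leading byte 0xE3 = 11100011 → 3-byte char #1 = E3 81 84.
Offset 3: leading byte 0x6E = 01101110 → 1-byte char #2 = 6E.
Offset 4: leading byte 0xF3 = 11110011 → 4-byte char #3 = F3 9D 8F 86.
Offset 8: leading byte 0xF2 = 11110010 → 4-byte char #4 = F2 B9 A5 99.
Offset 12: leading byte 0xF0 = 11110000 → 4-byte char #5 = F0 90 80 A2.
Offset 16: leading byte 0xF3 = 11110011 → 4-byte char #6 = F3 95 A0 B3.
Offset 20: leading byte 0xD7 = 11010111 → 2-byte char #7 = D7 A1.
Leading byte 0xD7 = 11010111 matches 110xxxxx → 2-byte sequence.
Byte 1: 0xD7 = 11010111, payload 10111 (5 bits).
Byte 2: 0xA1 = 10100001 (10xxxxxx ✓), payload 100001.
Concatenate: 10111100001 = 0x5E1 (11 bits → U+05E1).

U+05E1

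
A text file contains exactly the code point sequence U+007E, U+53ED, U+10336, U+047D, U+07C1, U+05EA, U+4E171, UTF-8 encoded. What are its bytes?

7E E5 8F AD F0 90 8C B6 D1 BD DF 81 D7 AA F1 8E 85 B1

U+007E: 1-byte form → 7E.
U+53ED: 3-byte form → E5 8F AD.
U+10336: 4-byte form → F0 90 8C B6.
U+047D: 2-byte form → D1 BD.
U+07C1: 2-byte form → DF 81.
U+05EA: 2-byte form → D7 AA.
U+4E171: 4-byte form → F1 8E 85 B1.
Concatenated (18 bytes): 7E E5 8F AD F0 90 8C B6 D1 BD DF 81 D7 AA F1 8E 85 B1.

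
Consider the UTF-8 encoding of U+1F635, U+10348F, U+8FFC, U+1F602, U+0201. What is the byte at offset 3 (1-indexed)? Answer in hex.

1-indexed offset 3 is 0-indexed offset 2.
U+1F635 → 4-byte form F0 9F 98 B5 at offsets 0–3.
Offset 2 falls in char 1's range; it's byte 3 of F0 9F 98 B5 = 0x98.

0x98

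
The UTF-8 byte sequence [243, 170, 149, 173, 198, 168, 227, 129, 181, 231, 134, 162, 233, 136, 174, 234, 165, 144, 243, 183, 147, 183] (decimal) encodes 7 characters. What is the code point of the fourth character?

U+71A2

Offset 0: leading byte 0xF3 = 11110011 → 4-byte char #1 = F3 AA 95 AD.
Offset 4: leading byte 0xC6 = 11000110 → 2-byte char #2 = C6 A8.
Offset 6: leading byte 0xE3 = 11100011 → 3-byte char #3 = E3 81 B5.
Offset 9: leading byte 0xE7 = 11100111 → 3-byte char #4 = E7 86 A2.
Leading byte 0xE7 = 11100111 matches 1110xxxx → 3-byte sequence.
Byte 1: 0xE7 = 11100111, payload 0111 (4 bits).
Byte 2: 0x86 = 10000110 (10xxxxxx ✓), payload 000110.
Byte 3: 0xA2 = 10100010 (10xxxxxx ✓), payload 100010.
Concatenate: 0111000110100010 = 0x71A2 (16 bits → U+71A2).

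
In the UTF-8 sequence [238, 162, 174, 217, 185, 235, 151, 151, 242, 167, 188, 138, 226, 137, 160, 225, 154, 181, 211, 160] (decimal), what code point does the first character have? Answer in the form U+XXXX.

U+E8AE

Offset 0: leading byte 0xEE = 11101110 → 3-byte char #1 = EE A2 AE.
Leading byte 0xEE = 11101110 matches 1110xxxx → 3-byte sequence.
Byte 1: 0xEE = 11101110, payload 1110 (4 bits).
Byte 2: 0xA2 = 10100010 (10xxxxxx ✓), payload 100010.
Byte 3: 0xAE = 10101110 (10xxxxxx ✓), payload 101110.
Concatenate: 1110100010101110 = 0xE8AE (16 bits → U+E8AE).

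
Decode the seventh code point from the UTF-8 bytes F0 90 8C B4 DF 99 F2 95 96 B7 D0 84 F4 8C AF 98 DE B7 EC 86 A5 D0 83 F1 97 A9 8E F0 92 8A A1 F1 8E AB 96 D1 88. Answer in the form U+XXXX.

U+C1A5

Offset 0: leading byte 0xF0 = 11110000 → 4-byte char #1 = F0 90 8C B4.
Offset 4: leading byte 0xDF = 11011111 → 2-byte char #2 = DF 99.
Offset 6: leading byte 0xF2 = 11110010 → 4-byte char #3 = F2 95 96 B7.
Offset 10: leading byte 0xD0 = 11010000 → 2-byte char #4 = D0 84.
Offset 12: leading byte 0xF4 = 11110100 → 4-byte char #5 = F4 8C AF 98.
Offset 16: leading byte 0xDE = 11011110 → 2-byte char #6 = DE B7.
Offset 18: leading byte 0xEC = 11101100 → 3-byte char #7 = EC 86 A5.
Leading byte 0xEC = 11101100 matches 1110xxxx → 3-byte sequence.
Byte 1: 0xEC = 11101100, payload 1100 (4 bits).
Byte 2: 0x86 = 10000110 (10xxxxxx ✓), payload 000110.
Byte 3: 0xA5 = 10100101 (10xxxxxx ✓), payload 100101.
Concatenate: 1100000110100101 = 0xC1A5 (16 bits → U+C1A5).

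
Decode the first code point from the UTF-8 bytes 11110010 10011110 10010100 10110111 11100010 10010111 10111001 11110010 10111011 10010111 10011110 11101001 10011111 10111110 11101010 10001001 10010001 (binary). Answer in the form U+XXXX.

U+9E537

Offset 0: leading byte 0xF2 = 11110010 → 4-byte char #1 = F2 9E 94 B7.
Leading byte 0xF2 = 11110010 matches 11110xxx → 4-byte sequence.
Byte 1: 0xF2 = 11110010, payload 010 (3 bits).
Byte 2: 0x9E = 10011110 (10xxxxxx ✓), payload 011110.
Byte 3: 0x94 = 10010100 (10xxxxxx ✓), payload 010100.
Byte 4: 0xB7 = 10110111 (10xxxxxx ✓), payload 110111.
Concatenate: 010011110010100110111 = 0x9E537 (21 bits → U+9E537).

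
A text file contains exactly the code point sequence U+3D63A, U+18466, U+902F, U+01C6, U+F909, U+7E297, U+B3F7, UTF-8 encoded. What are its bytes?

U+3D63A: 4-byte form → F0 BD 98 BA.
U+18466: 4-byte form → F0 98 91 A6.
U+902F: 3-byte form → E9 80 AF.
U+01C6: 2-byte form → C7 86.
U+F909: 3-byte form → EF A4 89.
U+7E297: 4-byte form → F1 BE 8A 97.
U+B3F7: 3-byte form → EB 8F B7.
Concatenated (23 bytes): F0 BD 98 BA F0 98 91 A6 E9 80 AF C7 86 EF A4 89 F1 BE 8A 97 EB 8F B7.

F0 BD 98 BA F0 98 91 A6 E9 80 AF C7 86 EF A4 89 F1 BE 8A 97 EB 8F B7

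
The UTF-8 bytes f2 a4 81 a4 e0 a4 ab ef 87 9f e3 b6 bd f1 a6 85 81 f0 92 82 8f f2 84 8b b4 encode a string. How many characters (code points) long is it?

7

Byte at offset 0: 0xF2 = 11110010 → 4-byte char (#1). Advance 4.
Byte at offset 4: 0xE0 = 11100000 → 3-byte char (#2). Advance 3.
Byte at offset 7: 0xEF = 11101111 → 3-byte char (#3). Advance 3.
Byte at offset 10: 0xE3 = 11100011 → 3-byte char (#4). Advance 3.
Byte at offset 13: 0xF1 = 11110001 → 4-byte char (#5). Advance 4.
Byte at offset 17: 0xF0 = 11110000 → 4-byte char (#6). Advance 4.
Byte at offset 21: 0xF2 = 11110010 → 4-byte char (#7). Advance 4.
Reached end at offset 25 after 7 code points.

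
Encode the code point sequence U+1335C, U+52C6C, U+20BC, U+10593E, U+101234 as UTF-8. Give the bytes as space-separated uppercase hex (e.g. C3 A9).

U+1335C: 4-byte form → F0 93 8D 9C.
U+52C6C: 4-byte form → F1 92 B1 AC.
U+20BC: 3-byte form → E2 82 BC.
U+10593E: 4-byte form → F4 85 A4 BE.
U+101234: 4-byte form → F4 81 88 B4.
Concatenated (19 bytes): F0 93 8D 9C F1 92 B1 AC E2 82 BC F4 85 A4 BE F4 81 88 B4.

F0 93 8D 9C F1 92 B1 AC E2 82 BC F4 85 A4 BE F4 81 88 B4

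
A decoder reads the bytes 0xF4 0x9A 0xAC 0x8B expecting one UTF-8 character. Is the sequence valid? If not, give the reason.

Leading byte 0xF4 = 11110100 → 4-byte form.
Payload = 0x11AB0B, which exceeds U+10FFFF, the maximum Unicode code point. (Leading bytes F5–FF, or F4 followed by ≥ 0x90, are invalid.)

invalid (encodes a value above U+10FFFF)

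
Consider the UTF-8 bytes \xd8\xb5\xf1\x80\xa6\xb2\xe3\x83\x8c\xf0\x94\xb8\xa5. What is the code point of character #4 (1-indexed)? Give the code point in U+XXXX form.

Offset 0: leading byte 0xD8 = 11011000 → 2-byte char #1 = D8 B5.
Offset 2: leading byte 0xF1 = 11110001 → 4-byte char #2 = F1 80 A6 B2.
Offset 6: leading byte 0xE3 = 11100011 → 3-byte char #3 = E3 83 8C.
Offset 9: leading byte 0xF0 = 11110000 → 4-byte char #4 = F0 94 B8 A5.
Leading byte 0xF0 = 11110000 matches 11110xxx → 4-byte sequence.
Byte 1: 0xF0 = 11110000, payload 000 (3 bits).
Byte 2: 0x94 = 10010100 (10xxxxxx ✓), payload 010100.
Byte 3: 0xB8 = 10111000 (10xxxxxx ✓), payload 111000.
Byte 4: 0xA5 = 10100101 (10xxxxxx ✓), payload 100101.
Concatenate: 000010100111000100101 = 0x14E25 (21 bits → U+14E25).

U+14E25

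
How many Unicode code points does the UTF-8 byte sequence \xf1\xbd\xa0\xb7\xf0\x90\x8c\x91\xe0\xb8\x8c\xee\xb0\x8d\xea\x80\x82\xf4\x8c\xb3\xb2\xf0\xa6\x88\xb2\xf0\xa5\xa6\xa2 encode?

Byte at offset 0: 0xF1 = 11110001 → 4-byte char (#1). Advance 4.
Byte at offset 4: 0xF0 = 11110000 → 4-byte char (#2). Advance 4.
Byte at offset 8: 0xE0 = 11100000 → 3-byte char (#3). Advance 3.
Byte at offset 11: 0xEE = 11101110 → 3-byte char (#4). Advance 3.
Byte at offset 14: 0xEA = 11101010 → 3-byte char (#5). Advance 3.
Byte at offset 17: 0xF4 = 11110100 → 4-byte char (#6). Advance 4.
Byte at offset 21: 0xF0 = 11110000 → 4-byte char (#7). Advance 4.
Byte at offset 25: 0xF0 = 11110000 → 4-byte char (#8). Advance 4.
Reached end at offset 29 after 8 code points.

8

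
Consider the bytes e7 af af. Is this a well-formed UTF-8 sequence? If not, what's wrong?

Leading byte 0xE7 = 11100111 → 3-byte form.
Continuation bytes 0xAF=10101111, 0xAF=10101111 all match 10xxxxxx.
Decoded value 0x7BEF is ≥ 0x800 (shortest form) and not a surrogate.

valid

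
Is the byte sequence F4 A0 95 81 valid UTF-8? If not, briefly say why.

invalid (encodes a value above U+10FFFF)

Leading byte 0xF4 = 11110100 → 4-byte form.
Payload = 0x120541, which exceeds U+10FFFF, the maximum Unicode code point. (Leading bytes F5–FF, or F4 followed by ≥ 0x90, are invalid.)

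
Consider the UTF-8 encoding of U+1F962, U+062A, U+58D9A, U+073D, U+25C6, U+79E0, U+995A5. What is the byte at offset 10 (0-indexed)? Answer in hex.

U+1F962 → 4-byte form F0 9F A5 A2 at offsets 0–3.
U+062A → 2-byte form D8 AA at offsets 4–5.
U+58D9A → 4-byte form F1 98 B6 9A at offsets 6–9.
U+073D → 2-byte form DC BD at offsets 10–11.
Offset 10 falls in char 4's range; it's byte 1 of DC BD = 0xDC.

0xDC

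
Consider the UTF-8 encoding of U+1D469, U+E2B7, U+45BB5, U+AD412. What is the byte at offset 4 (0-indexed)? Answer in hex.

U+1D469 → 4-byte form F0 9D 91 A9 at offsets 0–3.
U+E2B7 → 3-byte form EE 8A B7 at offsets 4–6.
Offset 4 falls in char 2's range; it's byte 1 of EE 8A B7 = 0xEE.

0xEE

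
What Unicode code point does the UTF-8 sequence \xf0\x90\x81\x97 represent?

Leading byte 0xF0 = 11110000 matches 11110xxx → 4-byte sequence.
Byte 1: 0xF0 = 11110000, payload 000 (3 bits).
Byte 2: 0x90 = 10010000 (10xxxxxx ✓), payload 010000.
Byte 3: 0x81 = 10000001 (10xxxxxx ✓), payload 000001.
Byte 4: 0x97 = 10010111 (10xxxxxx ✓), payload 010111.
Concatenate: 000010000000001010111 = 0x10057 (21 bits → U+10057).

U+10057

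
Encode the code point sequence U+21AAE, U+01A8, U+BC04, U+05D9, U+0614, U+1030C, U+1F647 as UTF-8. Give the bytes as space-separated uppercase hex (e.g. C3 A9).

U+21AAE: 4-byte form → F0 A1 AA AE.
U+01A8: 2-byte form → C6 A8.
U+BC04: 3-byte form → EB B0 84.
U+05D9: 2-byte form → D7 99.
U+0614: 2-byte form → D8 94.
U+1030C: 4-byte form → F0 90 8C 8C.
U+1F647: 4-byte form → F0 9F 99 87.
Concatenated (21 bytes): F0 A1 AA AE C6 A8 EB B0 84 D7 99 D8 94 F0 90 8C 8C F0 9F 99 87.

F0 A1 AA AE C6 A8 EB B0 84 D7 99 D8 94 F0 90 8C 8C F0 9F 99 87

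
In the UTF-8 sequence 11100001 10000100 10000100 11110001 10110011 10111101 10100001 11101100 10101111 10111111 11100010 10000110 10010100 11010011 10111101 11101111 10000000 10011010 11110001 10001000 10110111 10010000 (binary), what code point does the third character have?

U+CBFF

Offset 0: leading byte 0xE1 = 11100001 → 3-byte char #1 = E1 84 84.
Offset 3: leading byte 0xF1 = 11110001 → 4-byte char #2 = F1 B3 BD A1.
Offset 7: leading byte 0xEC = 11101100 → 3-byte char #3 = EC AF BF.
Leading byte 0xEC = 11101100 matches 1110xxxx → 3-byte sequence.
Byte 1: 0xEC = 11101100, payload 1100 (4 bits).
Byte 2: 0xAF = 10101111 (10xxxxxx ✓), payload 101111.
Byte 3: 0xBF = 10111111 (10xxxxxx ✓), payload 111111.
Concatenate: 1100101111111111 = 0xCBFF (16 bits → U+CBFF).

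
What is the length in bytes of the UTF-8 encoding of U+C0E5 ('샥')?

U+C0E5 = 0xC0E5. UTF-8 uses 1 byte below 0x80, 2 below 0x800, 3 below 0x10000, 4 up to 0x10FFFF. 0xC0E5 is in U+0800–U+FFFF → 3 bytes.

3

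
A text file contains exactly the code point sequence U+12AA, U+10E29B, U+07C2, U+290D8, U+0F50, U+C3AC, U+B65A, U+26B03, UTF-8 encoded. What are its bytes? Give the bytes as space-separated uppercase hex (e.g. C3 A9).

E1 8A AA F4 8E 8A 9B DF 82 F0 A9 83 98 E0 BD 90 EC 8E AC EB 99 9A F0 A6 AC 83

U+12AA: 3-byte form → E1 8A AA.
U+10E29B: 4-byte form → F4 8E 8A 9B.
U+07C2: 2-byte form → DF 82.
U+290D8: 4-byte form → F0 A9 83 98.
U+0F50: 3-byte form → E0 BD 90.
U+C3AC: 3-byte form → EC 8E AC.
U+B65A: 3-byte form → EB 99 9A.
U+26B03: 4-byte form → F0 A6 AC 83.
Concatenated (26 bytes): E1 8A AA F4 8E 8A 9B DF 82 F0 A9 83 98 E0 BD 90 EC 8E AC EB 99 9A F0 A6 AC 83.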